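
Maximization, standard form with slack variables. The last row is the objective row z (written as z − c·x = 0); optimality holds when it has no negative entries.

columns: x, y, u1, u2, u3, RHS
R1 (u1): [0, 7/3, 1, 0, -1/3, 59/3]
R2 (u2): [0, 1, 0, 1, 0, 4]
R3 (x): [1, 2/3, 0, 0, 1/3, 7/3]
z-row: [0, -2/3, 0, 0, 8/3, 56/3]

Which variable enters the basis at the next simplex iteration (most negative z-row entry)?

Negative z-row entries: y: -2/3.
The most negative is -2/3 in column y, so y enters.

y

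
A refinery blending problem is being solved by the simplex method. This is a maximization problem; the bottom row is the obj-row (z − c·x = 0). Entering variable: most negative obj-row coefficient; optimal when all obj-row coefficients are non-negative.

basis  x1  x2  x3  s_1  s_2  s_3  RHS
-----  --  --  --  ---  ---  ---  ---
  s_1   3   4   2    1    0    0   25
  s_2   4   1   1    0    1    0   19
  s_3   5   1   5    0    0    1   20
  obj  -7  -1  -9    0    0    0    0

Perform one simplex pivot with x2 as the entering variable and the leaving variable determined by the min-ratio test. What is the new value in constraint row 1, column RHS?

25/4

Ratio test on column x2 — row 1: 25/4 = 25/4; row 2: 19/1 = 19; row 3: 20/1 = 20. Minimum is 25/4 at row 1 (s_1 leaves); pivot element 4.
Divide row 1 by 4; eliminate column x2 from the other rows.
In the new row 1, the RHS entry is the old entry divided by the pivot: 25/4 = 25/4.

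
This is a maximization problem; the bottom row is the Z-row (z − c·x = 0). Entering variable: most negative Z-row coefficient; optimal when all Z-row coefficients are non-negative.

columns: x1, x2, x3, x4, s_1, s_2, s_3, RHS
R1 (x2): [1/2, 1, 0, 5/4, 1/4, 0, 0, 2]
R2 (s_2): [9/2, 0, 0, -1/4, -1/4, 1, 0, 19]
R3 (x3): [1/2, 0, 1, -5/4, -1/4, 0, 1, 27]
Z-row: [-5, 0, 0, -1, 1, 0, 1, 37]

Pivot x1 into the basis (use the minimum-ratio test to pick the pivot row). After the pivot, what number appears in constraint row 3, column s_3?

Ratio test on column x1 — row 1: 2/(1/2) = 4; row 2: 19/(9/2) = 38/9; row 3: 27/(1/2) = 54. Minimum is 4 at row 1 (x2 leaves); pivot element 1/2.
Divide row 1 by 1/2; eliminate column x1 from the other rows.
Row 3 update in column s_3: 1 − (1/2)·0 = 1.

1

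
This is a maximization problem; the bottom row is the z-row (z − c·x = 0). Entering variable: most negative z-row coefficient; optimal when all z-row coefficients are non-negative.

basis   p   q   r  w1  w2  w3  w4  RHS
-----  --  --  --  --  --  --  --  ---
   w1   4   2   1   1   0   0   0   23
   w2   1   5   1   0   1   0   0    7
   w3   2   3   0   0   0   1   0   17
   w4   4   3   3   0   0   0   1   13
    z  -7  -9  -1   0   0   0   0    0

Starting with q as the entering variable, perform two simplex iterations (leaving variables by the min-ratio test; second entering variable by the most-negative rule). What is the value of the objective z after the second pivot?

Ratio test on column q — row 1: 23/2 = 23/2; row 2: 7/5 = 7/5; row 3: 17/3 = 17/3; row 4: 13/3 = 13/3. Minimum is 7/5 at row 2 (w2 leaves); pivot element 5.
Pivot on row 2; the z-row RHS becomes 0 − (-9)·(7/5) = 63/5.
Next entering variable (most negative z-row entry -26/5): p.
Ratio test on column p — row 1: (101/5)/(18/5) = 101/18; row 2: (7/5)/(1/5) = 7; row 3: (64/5)/(7/5) = 64/7; row 4: (44/5)/(17/5) = 44/17. Minimum is 44/17 at row 4 (w4 leaves); pivot element 17/5.
After the second pivot the z-row RHS is 63/5 − (-26/5)·(44/17) = 443/17.

443/17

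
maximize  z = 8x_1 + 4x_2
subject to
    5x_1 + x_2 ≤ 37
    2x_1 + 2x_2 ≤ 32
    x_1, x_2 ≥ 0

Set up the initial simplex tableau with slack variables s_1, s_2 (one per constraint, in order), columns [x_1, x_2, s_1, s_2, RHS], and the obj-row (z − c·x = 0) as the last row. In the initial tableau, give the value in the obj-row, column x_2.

-4

The obj-row carries the negated objective coefficients: the x_2 entry is -4.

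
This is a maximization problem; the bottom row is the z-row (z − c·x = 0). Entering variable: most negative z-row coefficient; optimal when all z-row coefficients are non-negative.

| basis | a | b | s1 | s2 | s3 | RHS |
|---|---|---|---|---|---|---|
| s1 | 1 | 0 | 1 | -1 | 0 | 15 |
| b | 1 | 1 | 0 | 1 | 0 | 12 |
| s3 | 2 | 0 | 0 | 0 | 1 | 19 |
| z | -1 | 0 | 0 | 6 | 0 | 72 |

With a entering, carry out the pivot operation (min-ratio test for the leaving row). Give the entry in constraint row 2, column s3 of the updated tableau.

Ratio test on column a — row 1: 15/1 = 15; row 2: 12/1 = 12; row 3: 19/2 = 19/2. Minimum is 19/2 at row 3 (s3 leaves); pivot element 2.
Divide row 3 by 2; eliminate column a from the other rows.
Row 2 update in column s3: 0 − 1·(1/2) = -1/2.

-1/2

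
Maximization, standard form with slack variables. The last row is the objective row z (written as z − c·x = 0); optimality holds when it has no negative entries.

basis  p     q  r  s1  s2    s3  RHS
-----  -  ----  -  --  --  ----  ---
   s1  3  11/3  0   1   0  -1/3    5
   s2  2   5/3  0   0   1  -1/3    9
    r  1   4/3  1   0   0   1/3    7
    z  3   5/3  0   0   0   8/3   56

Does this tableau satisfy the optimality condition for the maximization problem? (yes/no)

yes

Every z-row coefficient is ≥ 0, so the tableau is optimal.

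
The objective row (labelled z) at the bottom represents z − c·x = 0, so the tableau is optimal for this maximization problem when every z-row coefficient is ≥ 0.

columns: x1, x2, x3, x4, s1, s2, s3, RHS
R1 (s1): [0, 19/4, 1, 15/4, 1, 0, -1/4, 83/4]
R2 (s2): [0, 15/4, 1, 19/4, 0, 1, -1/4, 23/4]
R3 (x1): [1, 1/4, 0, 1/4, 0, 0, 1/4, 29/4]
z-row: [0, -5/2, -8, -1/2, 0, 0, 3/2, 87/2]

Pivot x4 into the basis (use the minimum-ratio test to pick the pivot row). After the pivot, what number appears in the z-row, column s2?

Ratio test on column x4 — row 1: (83/4)/(15/4) = 83/15; row 2: (23/4)/(19/4) = 23/19; row 3: (29/4)/(1/4) = 29. Minimum is 23/19 at row 2 (s2 leaves); pivot element 19/4.
Divide row 2 by 19/4; eliminate column x4 from the other rows.
z-row update in column s2: 0 − (-1/2)·(4/19) = 2/19.

2/19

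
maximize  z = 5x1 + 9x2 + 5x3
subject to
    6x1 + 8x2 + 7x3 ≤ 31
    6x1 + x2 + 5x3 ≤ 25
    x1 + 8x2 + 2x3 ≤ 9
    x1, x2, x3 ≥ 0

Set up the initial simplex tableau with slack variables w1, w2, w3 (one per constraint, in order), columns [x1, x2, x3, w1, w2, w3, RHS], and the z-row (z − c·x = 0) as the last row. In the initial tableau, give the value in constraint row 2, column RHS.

The RHS of constraint 2 is b_2 = 25.

25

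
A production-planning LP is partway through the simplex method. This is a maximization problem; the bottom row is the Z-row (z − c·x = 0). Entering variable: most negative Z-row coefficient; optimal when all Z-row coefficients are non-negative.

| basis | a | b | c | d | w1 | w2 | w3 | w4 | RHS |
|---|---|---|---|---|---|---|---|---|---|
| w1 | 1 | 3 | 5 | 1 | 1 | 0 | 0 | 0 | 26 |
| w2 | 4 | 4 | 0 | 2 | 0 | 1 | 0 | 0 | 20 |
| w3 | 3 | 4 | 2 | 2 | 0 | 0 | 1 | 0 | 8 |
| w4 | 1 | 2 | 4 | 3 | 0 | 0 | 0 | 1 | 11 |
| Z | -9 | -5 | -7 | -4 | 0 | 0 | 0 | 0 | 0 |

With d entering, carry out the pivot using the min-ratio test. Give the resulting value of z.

44/3

Ratio test on column d — row 1: 26/1 = 26; row 2: 20/2 = 10; row 3: 8/2 = 4; row 4: 11/3 = 11/3. Minimum is 11/3 at row 4 (w4 leaves); pivot element 3.
Pivot on row 4; the Z-row RHS becomes 0 − (-4)·(11/3) = 44/3.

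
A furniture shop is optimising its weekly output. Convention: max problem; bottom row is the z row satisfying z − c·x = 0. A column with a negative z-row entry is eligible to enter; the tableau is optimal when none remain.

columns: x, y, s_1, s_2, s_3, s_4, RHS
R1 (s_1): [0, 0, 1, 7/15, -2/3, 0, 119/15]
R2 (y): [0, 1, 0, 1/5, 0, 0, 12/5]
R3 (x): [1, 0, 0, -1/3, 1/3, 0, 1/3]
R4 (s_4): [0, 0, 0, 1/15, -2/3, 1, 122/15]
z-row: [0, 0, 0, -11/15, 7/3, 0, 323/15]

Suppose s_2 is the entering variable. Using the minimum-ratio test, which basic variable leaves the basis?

Column s_2 entries and ratios — s_1: (119/15)/(7/15) = 17; y: (12/5)/(1/5) = 12; x: -1/3 ≤ 0, skip; s_4: (122/15)/(1/15) = 122.
Smallest ratio is 12 in the row of y, so y leaves.

y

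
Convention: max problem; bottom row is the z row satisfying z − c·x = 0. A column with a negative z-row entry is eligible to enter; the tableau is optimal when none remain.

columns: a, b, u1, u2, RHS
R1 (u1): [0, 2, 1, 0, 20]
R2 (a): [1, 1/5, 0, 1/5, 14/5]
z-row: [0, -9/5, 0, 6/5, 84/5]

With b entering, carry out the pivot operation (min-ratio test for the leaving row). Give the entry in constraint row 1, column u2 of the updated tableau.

Ratio test on column b — row 1: 20/2 = 10; row 2: (14/5)/(1/5) = 14. Minimum is 10 at row 1 (u1 leaves); pivot element 2.
Divide row 1 by 2; eliminate column b from the other rows.
In the new row 1, the u2 entry is the old entry divided by the pivot: 0/2 = 0.

0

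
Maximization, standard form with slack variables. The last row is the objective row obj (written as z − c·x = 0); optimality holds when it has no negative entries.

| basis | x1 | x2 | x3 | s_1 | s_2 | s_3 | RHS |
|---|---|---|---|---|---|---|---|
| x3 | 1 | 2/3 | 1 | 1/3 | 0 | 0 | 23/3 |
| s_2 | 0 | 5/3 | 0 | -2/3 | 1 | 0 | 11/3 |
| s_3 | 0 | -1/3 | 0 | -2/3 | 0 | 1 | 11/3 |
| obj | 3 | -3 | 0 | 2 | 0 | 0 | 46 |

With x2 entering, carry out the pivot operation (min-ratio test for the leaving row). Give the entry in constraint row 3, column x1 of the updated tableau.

Ratio test on column x2 — row 1: (23/3)/(2/3) = 23/2; row 2: (11/3)/(5/3) = 11/5; row 3: entry -1/3 ≤ 0. Minimum is 11/5 at row 2 (s_2 leaves); pivot element 5/3.
Divide row 2 by 5/3; eliminate column x2 from the other rows.
Row 3 update in column x1: 0 − (-1/3)·0 = 0.

0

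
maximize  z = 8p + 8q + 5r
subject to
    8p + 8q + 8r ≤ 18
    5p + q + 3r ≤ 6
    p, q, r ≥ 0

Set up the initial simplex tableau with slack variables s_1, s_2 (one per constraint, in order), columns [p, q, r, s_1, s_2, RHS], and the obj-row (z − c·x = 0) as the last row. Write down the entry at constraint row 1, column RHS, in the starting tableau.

The RHS of constraint 1 is b_1 = 18.

18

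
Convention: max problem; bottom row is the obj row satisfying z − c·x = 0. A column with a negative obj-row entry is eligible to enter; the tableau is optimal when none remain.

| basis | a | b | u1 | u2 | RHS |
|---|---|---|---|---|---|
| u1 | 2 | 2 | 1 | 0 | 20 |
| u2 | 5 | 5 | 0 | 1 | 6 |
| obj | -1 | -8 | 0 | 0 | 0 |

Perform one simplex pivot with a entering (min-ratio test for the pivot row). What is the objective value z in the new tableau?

6/5

Ratio test on column a — row 1: 20/2 = 10; row 2: 6/5 = 6/5. Minimum is 6/5 at row 2 (u2 leaves); pivot element 5.
Pivot on row 2; the obj-row RHS becomes 0 − (-1)·(6/5) = 6/5.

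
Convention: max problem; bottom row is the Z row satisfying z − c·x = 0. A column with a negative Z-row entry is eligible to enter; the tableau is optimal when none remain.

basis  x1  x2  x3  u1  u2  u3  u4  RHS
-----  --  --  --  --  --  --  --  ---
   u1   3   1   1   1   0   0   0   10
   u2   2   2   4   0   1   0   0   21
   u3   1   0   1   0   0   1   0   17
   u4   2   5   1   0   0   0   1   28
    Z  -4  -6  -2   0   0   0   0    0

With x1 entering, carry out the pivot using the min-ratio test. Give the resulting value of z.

40/3

Ratio test on column x1 — row 1: 10/3 = 10/3; row 2: 21/2 = 21/2; row 3: 17/1 = 17; row 4: 28/2 = 14. Minimum is 10/3 at row 1 (u1 leaves); pivot element 3.
Pivot on row 1; the Z-row RHS becomes 0 − (-4)·(10/3) = 40/3.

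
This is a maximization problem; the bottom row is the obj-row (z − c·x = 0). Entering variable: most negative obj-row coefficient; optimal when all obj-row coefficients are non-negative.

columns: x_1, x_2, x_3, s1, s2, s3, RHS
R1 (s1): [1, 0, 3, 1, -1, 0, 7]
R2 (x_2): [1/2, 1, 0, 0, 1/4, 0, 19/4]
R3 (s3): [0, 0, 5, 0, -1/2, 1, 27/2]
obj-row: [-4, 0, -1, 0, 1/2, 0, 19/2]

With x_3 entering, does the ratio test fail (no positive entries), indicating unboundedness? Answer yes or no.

Column x_3 has positive entries in row(s) 1, 3, so the ratio test bounds it — not unbounded.

no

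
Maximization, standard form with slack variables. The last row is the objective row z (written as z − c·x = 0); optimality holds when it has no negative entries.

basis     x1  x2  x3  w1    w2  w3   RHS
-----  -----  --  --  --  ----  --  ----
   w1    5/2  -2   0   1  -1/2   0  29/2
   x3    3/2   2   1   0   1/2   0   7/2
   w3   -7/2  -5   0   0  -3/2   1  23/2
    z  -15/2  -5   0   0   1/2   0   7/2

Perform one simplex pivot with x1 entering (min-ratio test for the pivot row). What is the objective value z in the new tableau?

21

Ratio test on column x1 — row 1: (29/2)/(5/2) = 29/5; row 2: (7/2)/(3/2) = 7/3; row 3: entry -7/2 ≤ 0. Minimum is 7/3 at row 2 (x3 leaves); pivot element 3/2.
Pivot on row 2; the z-row RHS becomes 7/2 − (-15/2)·(7/3) = 21.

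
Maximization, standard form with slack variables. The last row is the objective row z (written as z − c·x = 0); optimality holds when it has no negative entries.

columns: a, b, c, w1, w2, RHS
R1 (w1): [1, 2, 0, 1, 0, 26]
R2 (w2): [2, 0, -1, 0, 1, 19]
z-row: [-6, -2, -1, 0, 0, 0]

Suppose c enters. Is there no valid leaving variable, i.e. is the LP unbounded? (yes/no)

yes

Every constraint-row entry in column c is ≤ 0, so increasing c is unbounded.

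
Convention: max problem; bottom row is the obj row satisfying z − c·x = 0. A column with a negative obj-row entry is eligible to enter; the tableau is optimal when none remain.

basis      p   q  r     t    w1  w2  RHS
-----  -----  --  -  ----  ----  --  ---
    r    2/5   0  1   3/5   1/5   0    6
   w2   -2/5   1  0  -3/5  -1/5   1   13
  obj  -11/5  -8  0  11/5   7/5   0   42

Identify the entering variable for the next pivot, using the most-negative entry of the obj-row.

q

Negative obj-row entries: p: -11/5, q: -8.
The most negative is -8 in column q, so q enters.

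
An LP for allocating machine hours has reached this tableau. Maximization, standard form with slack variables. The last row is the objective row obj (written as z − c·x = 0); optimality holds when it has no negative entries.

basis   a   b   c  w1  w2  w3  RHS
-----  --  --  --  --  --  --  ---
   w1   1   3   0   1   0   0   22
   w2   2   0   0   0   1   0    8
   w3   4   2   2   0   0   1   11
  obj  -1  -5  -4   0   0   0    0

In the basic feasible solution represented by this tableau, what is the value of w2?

w2 is basic (row 2); its value is the RHS of that row, 8.

8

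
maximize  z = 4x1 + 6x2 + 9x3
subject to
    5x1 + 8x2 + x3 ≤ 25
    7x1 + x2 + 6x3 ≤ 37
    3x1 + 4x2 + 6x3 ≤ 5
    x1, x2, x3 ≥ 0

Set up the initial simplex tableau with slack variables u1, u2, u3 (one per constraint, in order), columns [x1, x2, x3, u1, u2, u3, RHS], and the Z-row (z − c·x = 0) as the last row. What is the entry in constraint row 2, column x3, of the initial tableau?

Constraint 2 has coefficient 6 on x3.

6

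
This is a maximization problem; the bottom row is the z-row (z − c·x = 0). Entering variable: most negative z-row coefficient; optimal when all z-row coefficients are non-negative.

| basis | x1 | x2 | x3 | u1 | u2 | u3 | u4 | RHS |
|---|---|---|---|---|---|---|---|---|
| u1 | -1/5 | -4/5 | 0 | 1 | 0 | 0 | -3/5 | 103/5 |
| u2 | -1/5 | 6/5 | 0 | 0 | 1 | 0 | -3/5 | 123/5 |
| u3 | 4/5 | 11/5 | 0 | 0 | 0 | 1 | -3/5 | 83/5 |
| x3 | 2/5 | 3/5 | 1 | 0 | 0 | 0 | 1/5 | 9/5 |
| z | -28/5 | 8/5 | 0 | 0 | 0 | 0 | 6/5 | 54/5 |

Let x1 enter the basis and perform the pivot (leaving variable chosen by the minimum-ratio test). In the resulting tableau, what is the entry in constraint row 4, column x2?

Ratio test on column x1 — row 1: entry -1/5 ≤ 0; row 2: entry -1/5 ≤ 0; row 3: (83/5)/(4/5) = 83/4; row 4: (9/5)/(2/5) = 9/2. Minimum is 9/2 at row 4 (x3 leaves); pivot element 2/5.
Divide row 4 by 2/5; eliminate column x1 from the other rows.
In the new row 4, the x2 entry is the old entry divided by the pivot: (3/5)/(2/5) = 3/2.

3/2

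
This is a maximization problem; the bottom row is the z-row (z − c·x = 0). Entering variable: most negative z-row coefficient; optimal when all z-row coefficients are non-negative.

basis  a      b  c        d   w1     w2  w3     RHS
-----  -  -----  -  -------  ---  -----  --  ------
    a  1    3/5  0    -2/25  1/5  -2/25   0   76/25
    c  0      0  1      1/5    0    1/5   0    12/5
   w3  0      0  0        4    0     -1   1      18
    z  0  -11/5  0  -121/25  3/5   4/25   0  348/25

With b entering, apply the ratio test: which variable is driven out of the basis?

a

Column b entries and ratios — a: (76/25)/(3/5) = 76/15; c: 0 ≤ 0, skip; w3: 0 ≤ 0, skip.
Smallest ratio is 76/15 in the row of a, so a leaves.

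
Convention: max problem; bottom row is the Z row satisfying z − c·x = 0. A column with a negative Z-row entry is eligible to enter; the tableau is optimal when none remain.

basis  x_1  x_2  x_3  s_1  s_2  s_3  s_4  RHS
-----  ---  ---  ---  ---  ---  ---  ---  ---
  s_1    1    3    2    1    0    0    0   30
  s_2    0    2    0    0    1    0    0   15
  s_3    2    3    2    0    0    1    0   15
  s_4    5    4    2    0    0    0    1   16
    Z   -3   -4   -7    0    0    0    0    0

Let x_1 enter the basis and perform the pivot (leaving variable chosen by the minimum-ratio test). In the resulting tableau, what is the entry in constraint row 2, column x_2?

Ratio test on column x_1 — row 1: 30/1 = 30; row 2: entry 0 ≤ 0; row 3: 15/2 = 15/2; row 4: 16/5 = 16/5. Minimum is 16/5 at row 4 (s_4 leaves); pivot element 5.
Divide row 4 by 5; eliminate column x_1 from the other rows.
Row 2 update in column x_2: 2 − 0·(4/5) = 2.

2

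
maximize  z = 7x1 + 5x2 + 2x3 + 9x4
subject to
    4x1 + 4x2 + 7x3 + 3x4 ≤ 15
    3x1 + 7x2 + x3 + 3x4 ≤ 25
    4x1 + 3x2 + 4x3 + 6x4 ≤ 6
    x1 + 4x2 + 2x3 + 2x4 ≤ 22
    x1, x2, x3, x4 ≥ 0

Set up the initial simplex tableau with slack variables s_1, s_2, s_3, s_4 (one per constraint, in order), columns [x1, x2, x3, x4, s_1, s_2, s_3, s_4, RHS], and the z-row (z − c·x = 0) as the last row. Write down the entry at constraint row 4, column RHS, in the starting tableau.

22

The RHS of constraint 4 is b_4 = 22.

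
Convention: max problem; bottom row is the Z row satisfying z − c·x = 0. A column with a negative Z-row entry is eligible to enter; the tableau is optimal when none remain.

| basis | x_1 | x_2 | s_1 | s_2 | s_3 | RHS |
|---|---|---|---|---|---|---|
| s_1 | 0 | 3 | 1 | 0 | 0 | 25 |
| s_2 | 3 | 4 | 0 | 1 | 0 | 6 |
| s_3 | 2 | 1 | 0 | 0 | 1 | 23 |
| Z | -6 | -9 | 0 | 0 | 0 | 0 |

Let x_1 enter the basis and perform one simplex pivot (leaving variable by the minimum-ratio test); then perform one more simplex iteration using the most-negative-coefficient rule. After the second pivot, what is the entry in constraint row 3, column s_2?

-1/4

Ratio test on column x_1 — row 1: entry 0 ≤ 0; row 2: 6/3 = 2; row 3: 23/2 = 23/2. Minimum is 2 at row 2 (s_2 leaves); pivot element 3.
Divide row 2 by 3; eliminate column x_1 from the other rows.
Second iteration: most negative Z-row entry is -1 in column x_2, so x_2 enters.
Ratio test on column x_2 — row 1: 25/3 = 25/3; row 2: 2/(4/3) = 3/2; row 3: entry -5/3 ≤ 0. Minimum is 3/2 at row 2 (x_1 leaves); pivot element 4/3.
Divide row 2 by 4/3; eliminate column x_2 from the other rows.
After both pivots, the entry at constraint row 3, column s_2 is -1/4.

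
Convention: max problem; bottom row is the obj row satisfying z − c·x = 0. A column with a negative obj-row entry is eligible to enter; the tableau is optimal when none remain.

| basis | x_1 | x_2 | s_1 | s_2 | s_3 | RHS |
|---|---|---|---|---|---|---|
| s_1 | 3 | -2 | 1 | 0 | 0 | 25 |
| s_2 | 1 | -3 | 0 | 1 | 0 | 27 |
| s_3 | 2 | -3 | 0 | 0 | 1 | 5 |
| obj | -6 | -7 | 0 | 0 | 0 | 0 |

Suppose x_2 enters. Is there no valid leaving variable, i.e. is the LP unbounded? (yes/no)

Every constraint-row entry in column x_2 is ≤ 0, so increasing x_2 is unbounded.

yes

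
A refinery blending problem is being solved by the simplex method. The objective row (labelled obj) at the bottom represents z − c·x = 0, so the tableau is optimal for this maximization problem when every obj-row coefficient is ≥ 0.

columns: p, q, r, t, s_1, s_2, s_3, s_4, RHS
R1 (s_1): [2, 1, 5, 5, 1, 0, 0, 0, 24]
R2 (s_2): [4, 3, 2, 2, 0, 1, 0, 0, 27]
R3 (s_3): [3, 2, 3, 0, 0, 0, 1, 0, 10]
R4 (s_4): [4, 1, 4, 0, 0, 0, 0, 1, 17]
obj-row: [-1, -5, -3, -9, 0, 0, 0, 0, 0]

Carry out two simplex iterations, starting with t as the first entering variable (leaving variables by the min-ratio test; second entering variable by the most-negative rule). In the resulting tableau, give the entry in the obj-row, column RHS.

296/5

Ratio test on column t — row 1: 24/5 = 24/5; row 2: 27/2 = 27/2; row 3: entry 0 ≤ 0; row 4: entry 0 ≤ 0. Minimum is 24/5 at row 1 (s_1 leaves); pivot element 5.
Divide row 1 by 5; eliminate column t from the other rows.
Second iteration: most negative obj-row entry is -16/5 in column q, so q enters.
Ratio test on column q — row 1: (24/5)/(1/5) = 24; row 2: (87/5)/(13/5) = 87/13; row 3: 10/2 = 5; row 4: 17/1 = 17. Minimum is 5 at row 3 (s_3 leaves); pivot element 2.
Divide row 3 by 2; eliminate column q from the other rows.
After both pivots, the entry at the obj-row, column RHS is 296/5.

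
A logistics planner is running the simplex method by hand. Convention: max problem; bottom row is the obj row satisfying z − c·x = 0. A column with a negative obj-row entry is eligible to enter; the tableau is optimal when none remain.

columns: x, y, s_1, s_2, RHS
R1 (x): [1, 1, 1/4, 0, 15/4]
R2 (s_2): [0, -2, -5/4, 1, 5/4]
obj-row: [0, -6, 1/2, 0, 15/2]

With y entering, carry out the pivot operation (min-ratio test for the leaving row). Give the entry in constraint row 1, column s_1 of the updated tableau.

1/4

Ratio test on column y — row 1: (15/4)/1 = 15/4; row 2: entry -2 ≤ 0. Minimum is 15/4 at row 1 (x leaves); pivot element 1.
Divide row 1 by 1; eliminate column y from the other rows.
In the new row 1, the s_1 entry is the old entry divided by the pivot: (1/4)/1 = 1/4.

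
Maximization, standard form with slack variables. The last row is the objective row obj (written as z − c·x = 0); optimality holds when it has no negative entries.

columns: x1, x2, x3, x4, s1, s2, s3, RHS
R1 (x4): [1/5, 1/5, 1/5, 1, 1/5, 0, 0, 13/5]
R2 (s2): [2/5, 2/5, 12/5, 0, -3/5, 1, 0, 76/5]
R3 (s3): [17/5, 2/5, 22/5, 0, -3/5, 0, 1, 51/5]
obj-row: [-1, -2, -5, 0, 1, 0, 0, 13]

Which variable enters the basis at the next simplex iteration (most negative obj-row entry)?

x3

Negative obj-row entries: x1: -1, x2: -2, x3: -5.
The most negative is -5 in column x3, so x3 enters.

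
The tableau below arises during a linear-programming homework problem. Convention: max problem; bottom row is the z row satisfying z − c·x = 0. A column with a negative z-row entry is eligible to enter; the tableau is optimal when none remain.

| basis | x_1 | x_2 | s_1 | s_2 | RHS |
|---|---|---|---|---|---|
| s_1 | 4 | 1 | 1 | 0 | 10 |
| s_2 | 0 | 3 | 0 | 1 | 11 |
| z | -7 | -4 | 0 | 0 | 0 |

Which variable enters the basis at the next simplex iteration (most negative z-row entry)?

Negative z-row entries: x_1: -7, x_2: -4.
The most negative is -7 in column x_1, so x_1 enters.

x_1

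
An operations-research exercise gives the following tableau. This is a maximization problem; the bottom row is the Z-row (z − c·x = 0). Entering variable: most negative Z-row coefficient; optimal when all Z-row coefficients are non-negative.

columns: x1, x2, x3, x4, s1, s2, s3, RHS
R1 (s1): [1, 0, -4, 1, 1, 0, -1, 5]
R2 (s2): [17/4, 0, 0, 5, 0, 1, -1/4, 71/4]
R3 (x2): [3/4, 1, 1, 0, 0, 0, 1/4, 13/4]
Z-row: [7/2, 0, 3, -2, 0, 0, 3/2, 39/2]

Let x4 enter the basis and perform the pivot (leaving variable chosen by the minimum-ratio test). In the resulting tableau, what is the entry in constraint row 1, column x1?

Ratio test on column x4 — row 1: 5/1 = 5; row 2: (71/4)/5 = 71/20; row 3: entry 0 ≤ 0. Minimum is 71/20 at row 2 (s2 leaves); pivot element 5.
Divide row 2 by 5; eliminate column x4 from the other rows.
Row 1 update in column x1: 1 − 1·(17/20) = 3/20.

3/20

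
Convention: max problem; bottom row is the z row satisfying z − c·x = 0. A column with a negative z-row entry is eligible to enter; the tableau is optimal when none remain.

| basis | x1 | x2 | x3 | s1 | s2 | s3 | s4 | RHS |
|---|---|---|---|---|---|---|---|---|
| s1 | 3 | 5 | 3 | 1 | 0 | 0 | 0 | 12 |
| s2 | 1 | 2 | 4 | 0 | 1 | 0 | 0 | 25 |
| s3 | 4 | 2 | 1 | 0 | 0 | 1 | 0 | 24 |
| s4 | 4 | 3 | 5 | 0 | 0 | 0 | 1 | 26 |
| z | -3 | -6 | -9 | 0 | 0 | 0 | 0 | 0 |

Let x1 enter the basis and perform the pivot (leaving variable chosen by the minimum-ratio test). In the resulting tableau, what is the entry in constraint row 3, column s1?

Ratio test on column x1 — row 1: 12/3 = 4; row 2: 25/1 = 25; row 3: 24/4 = 6; row 4: 26/4 = 13/2. Minimum is 4 at row 1 (s1 leaves); pivot element 3.
Divide row 1 by 3; eliminate column x1 from the other rows.
Row 3 update in column s1: 0 − 4·(1/3) = -4/3.

-4/3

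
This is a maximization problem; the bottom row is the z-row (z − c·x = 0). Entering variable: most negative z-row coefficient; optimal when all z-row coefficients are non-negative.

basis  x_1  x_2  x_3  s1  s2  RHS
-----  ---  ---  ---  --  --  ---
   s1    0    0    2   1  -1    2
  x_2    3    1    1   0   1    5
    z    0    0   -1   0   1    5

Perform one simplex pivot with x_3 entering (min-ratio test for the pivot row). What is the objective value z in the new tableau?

Ratio test on column x_3 — row 1: 2/2 = 1; row 2: 5/1 = 5. Minimum is 1 at row 1 (s1 leaves); pivot element 2.
Pivot on row 1; the z-row RHS becomes 5 − (-1)·1 = 6.

6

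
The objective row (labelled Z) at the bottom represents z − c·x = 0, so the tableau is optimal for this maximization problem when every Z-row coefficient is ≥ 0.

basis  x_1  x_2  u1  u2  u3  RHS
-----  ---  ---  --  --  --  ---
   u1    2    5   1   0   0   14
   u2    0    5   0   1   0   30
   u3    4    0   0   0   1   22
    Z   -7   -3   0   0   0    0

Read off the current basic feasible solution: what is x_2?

0

x_2 is not in the basis, so in the current basic feasible solution x_2 = 0.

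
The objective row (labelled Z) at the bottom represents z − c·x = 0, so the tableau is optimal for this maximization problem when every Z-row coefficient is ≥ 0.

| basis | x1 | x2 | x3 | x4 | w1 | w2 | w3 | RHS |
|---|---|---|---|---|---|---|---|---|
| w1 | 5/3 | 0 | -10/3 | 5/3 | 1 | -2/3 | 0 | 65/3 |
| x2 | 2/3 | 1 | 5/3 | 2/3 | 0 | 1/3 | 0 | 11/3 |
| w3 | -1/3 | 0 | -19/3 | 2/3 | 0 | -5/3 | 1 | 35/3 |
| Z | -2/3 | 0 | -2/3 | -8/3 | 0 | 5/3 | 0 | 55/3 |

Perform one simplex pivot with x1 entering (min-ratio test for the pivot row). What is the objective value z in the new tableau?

22

Ratio test on column x1 — row 1: (65/3)/(5/3) = 13; row 2: (11/3)/(2/3) = 11/2; row 3: entry -1/3 ≤ 0. Minimum is 11/2 at row 2 (x2 leaves); pivot element 2/3.
Pivot on row 2; the Z-row RHS becomes 55/3 − (-2/3)·(11/2) = 22.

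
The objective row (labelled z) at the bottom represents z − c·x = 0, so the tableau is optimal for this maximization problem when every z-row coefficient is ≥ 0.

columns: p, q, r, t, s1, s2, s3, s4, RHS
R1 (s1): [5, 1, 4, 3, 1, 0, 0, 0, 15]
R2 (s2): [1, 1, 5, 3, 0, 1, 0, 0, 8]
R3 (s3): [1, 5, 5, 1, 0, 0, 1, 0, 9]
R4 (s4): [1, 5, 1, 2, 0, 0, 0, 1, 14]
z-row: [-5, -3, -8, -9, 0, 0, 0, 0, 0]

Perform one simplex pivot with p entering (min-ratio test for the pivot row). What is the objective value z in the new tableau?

15

Ratio test on column p — row 1: 15/5 = 3; row 2: 8/1 = 8; row 3: 9/1 = 9; row 4: 14/1 = 14. Minimum is 3 at row 1 (s1 leaves); pivot element 5.
Pivot on row 1; the z-row RHS becomes 0 − (-5)·3 = 15.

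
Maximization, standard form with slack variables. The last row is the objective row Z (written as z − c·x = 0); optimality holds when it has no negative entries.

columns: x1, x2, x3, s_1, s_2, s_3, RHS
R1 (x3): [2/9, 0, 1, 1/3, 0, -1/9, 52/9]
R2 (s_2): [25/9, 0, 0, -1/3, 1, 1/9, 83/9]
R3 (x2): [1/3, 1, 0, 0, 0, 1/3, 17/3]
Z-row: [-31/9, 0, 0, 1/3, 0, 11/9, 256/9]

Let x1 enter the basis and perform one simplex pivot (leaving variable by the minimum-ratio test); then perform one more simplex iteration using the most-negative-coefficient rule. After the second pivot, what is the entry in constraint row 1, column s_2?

Ratio test on column x1 — row 1: (52/9)/(2/9) = 26; row 2: (83/9)/(25/9) = 83/25; row 3: (17/3)/(1/3) = 17. Minimum is 83/25 at row 2 (s_2 leaves); pivot element 25/9.
Divide row 2 by 25/9; eliminate column x1 from the other rows.
Second iteration: most negative Z-row entry is -2/25 in column s_1, so s_1 enters.
Ratio test on column s_1 — row 1: (126/25)/(9/25) = 14; row 2: entry -3/25 ≤ 0; row 3: (114/25)/(1/25) = 114. Minimum is 14 at row 1 (x3 leaves); pivot element 9/25.
Divide row 1 by 9/25; eliminate column s_1 from the other rows.
After both pivots, the entry at constraint row 1, column s_2 is -2/9.

-2/9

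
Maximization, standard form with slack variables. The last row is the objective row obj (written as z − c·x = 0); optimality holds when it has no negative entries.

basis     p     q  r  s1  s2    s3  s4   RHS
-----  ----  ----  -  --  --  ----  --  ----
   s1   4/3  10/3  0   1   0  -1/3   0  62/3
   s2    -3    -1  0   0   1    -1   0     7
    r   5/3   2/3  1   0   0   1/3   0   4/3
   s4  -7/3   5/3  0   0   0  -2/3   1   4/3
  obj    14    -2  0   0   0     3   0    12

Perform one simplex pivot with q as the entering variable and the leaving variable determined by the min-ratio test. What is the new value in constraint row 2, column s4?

3/5

Ratio test on column q — row 1: (62/3)/(10/3) = 31/5; row 2: entry -1 ≤ 0; row 3: (4/3)/(2/3) = 2; row 4: (4/3)/(5/3) = 4/5. Minimum is 4/5 at row 4 (s4 leaves); pivot element 5/3.
Divide row 4 by 5/3; eliminate column q from the other rows.
Row 2 update in column s4: 0 − (-1)·(3/5) = 3/5.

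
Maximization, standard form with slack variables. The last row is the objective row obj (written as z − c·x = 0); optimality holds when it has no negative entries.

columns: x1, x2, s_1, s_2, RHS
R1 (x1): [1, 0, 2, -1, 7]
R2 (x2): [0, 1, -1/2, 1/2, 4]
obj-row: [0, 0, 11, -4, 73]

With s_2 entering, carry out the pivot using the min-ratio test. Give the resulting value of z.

Ratio test on column s_2 — row 1: entry -1 ≤ 0; row 2: 4/(1/2) = 8. Minimum is 8 at row 2 (x2 leaves); pivot element 1/2.
Pivot on row 2; the obj-row RHS becomes 73 − (-4)·8 = 105.

105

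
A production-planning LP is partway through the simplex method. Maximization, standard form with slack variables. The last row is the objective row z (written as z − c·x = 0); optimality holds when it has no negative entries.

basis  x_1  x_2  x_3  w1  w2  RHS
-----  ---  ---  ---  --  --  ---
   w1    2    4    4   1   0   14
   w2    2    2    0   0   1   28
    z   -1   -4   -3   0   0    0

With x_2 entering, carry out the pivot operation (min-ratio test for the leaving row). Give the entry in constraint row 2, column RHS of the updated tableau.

Ratio test on column x_2 — row 1: 14/4 = 7/2; row 2: 28/2 = 14. Minimum is 7/2 at row 1 (w1 leaves); pivot element 4.
Divide row 1 by 4; eliminate column x_2 from the other rows.
Row 2 update in column RHS: 28 − 2·(7/2) = 21.

21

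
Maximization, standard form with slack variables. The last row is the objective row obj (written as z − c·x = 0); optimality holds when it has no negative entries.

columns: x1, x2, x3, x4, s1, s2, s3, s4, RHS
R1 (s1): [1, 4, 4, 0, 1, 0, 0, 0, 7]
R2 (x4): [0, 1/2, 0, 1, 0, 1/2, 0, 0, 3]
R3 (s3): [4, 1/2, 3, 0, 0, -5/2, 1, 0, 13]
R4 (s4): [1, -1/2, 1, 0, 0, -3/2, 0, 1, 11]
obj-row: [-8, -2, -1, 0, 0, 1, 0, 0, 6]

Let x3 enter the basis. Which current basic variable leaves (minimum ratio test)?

s1

Column x3 entries and ratios — s1: 7/4 = 7/4; x4: 0 ≤ 0, skip; s3: 13/3 = 13/3; s4: 11/1 = 11.
Smallest ratio is 7/4 in the row of s1, so s1 leaves.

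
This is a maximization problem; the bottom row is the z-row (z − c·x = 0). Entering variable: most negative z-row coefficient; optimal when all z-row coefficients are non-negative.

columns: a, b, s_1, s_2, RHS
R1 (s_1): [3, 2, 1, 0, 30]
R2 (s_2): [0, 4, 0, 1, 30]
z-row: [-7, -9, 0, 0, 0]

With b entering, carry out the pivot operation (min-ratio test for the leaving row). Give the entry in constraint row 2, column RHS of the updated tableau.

Ratio test on column b — row 1: 30/2 = 15; row 2: 30/4 = 15/2. Minimum is 15/2 at row 2 (s_2 leaves); pivot element 4.
Divide row 2 by 4; eliminate column b from the other rows.
In the new row 2, the RHS entry is the old entry divided by the pivot: 30/4 = 15/2.

15/2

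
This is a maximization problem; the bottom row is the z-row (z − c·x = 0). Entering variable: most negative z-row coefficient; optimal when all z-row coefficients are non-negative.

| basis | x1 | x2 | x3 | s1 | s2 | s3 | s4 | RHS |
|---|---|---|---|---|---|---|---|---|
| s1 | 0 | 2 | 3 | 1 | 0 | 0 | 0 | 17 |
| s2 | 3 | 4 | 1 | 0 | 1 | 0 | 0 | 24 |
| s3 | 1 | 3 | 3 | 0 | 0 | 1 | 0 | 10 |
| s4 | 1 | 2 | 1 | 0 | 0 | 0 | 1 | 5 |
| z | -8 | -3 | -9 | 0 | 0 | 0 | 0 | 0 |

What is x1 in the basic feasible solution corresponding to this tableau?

0

x1 is not in the basis, so in the current basic feasible solution x1 = 0.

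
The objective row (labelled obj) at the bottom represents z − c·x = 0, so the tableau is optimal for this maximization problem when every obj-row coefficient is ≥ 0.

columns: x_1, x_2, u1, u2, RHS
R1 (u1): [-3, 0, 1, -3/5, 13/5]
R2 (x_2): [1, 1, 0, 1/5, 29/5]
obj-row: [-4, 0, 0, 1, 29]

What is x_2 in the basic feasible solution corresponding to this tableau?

x_2 is basic (row 2); its value is the RHS of that row, 29/5.

29/5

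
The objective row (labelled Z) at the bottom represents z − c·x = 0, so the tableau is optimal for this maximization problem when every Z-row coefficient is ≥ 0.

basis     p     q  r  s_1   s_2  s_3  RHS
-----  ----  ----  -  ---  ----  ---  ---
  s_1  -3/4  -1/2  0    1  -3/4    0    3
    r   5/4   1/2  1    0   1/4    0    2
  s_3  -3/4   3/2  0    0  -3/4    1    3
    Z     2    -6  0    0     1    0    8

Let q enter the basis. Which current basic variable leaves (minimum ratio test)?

Column q entries and ratios — s_1: -1/2 ≤ 0, skip; r: 2/(1/2) = 4; s_3: 3/(3/2) = 2.
Smallest ratio is 2 in the row of s_3, so s_3 leaves.

s_3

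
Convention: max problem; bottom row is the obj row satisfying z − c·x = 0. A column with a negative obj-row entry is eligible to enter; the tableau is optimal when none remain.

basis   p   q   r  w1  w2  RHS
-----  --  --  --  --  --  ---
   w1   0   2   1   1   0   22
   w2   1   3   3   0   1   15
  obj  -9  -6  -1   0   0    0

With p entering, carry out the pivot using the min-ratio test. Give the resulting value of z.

135

Ratio test on column p — row 1: entry 0 ≤ 0; row 2: 15/1 = 15. Minimum is 15 at row 2 (w2 leaves); pivot element 1.
Pivot on row 2; the obj-row RHS becomes 0 − (-9)·15 = 135.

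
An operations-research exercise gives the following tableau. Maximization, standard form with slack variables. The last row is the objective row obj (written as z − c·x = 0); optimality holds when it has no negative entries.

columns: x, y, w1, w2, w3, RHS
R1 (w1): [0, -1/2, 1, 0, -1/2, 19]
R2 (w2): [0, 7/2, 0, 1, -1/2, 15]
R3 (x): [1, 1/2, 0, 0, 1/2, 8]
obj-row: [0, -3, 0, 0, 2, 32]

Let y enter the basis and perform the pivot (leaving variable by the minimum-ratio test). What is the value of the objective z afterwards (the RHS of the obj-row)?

Ratio test on column y — row 1: entry -1/2 ≤ 0; row 2: 15/(7/2) = 30/7; row 3: 8/(1/2) = 16. Minimum is 30/7 at row 2 (w2 leaves); pivot element 7/2.
Pivot on row 2; the obj-row RHS becomes 32 − (-3)·(30/7) = 314/7.

314/7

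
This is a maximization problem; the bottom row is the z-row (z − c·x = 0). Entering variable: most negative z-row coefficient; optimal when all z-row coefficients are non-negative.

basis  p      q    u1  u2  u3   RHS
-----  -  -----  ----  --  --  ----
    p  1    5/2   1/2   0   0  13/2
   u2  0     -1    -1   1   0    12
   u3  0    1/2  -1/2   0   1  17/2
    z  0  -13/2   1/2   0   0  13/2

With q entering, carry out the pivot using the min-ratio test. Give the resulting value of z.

Ratio test on column q — row 1: (13/2)/(5/2) = 13/5; row 2: entry -1 ≤ 0; row 3: (17/2)/(1/2) = 17. Minimum is 13/5 at row 1 (p leaves); pivot element 5/2.
Pivot on row 1; the z-row RHS becomes 13/2 − (-13/2)·(13/5) = 117/5.

117/5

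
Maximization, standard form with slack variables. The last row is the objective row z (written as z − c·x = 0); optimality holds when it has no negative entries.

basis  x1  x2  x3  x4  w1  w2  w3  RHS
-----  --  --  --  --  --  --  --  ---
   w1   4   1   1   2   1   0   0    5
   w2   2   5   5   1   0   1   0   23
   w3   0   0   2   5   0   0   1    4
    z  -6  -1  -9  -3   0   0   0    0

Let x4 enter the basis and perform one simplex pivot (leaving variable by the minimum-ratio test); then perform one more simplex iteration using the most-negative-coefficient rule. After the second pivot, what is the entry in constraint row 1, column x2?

1

Ratio test on column x4 — row 1: 5/2 = 5/2; row 2: 23/1 = 23; row 3: 4/5 = 4/5. Minimum is 4/5 at row 3 (w3 leaves); pivot element 5.
Divide row 3 by 5; eliminate column x4 from the other rows.
Second iteration: most negative z-row entry is -39/5 in column x3, so x3 enters.
Ratio test on column x3 — row 1: (17/5)/(1/5) = 17; row 2: (111/5)/(23/5) = 111/23; row 3: (4/5)/(2/5) = 2. Minimum is 2 at row 3 (x4 leaves); pivot element 2/5.
Divide row 3 by 2/5; eliminate column x3 from the other rows.
After both pivots, the entry at constraint row 1, column x2 is 1.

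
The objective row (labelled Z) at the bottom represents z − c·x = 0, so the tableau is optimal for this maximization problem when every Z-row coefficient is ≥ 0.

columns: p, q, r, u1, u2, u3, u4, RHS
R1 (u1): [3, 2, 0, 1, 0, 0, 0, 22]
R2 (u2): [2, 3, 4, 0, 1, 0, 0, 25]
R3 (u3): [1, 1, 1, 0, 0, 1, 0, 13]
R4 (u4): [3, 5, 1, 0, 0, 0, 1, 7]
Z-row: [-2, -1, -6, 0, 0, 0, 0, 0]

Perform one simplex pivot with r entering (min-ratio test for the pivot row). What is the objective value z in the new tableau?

75/2

Ratio test on column r — row 1: entry 0 ≤ 0; row 2: 25/4 = 25/4; row 3: 13/1 = 13; row 4: 7/1 = 7. Minimum is 25/4 at row 2 (u2 leaves); pivot element 4.
Pivot on row 2; the Z-row RHS becomes 0 − (-6)·(25/4) = 75/2.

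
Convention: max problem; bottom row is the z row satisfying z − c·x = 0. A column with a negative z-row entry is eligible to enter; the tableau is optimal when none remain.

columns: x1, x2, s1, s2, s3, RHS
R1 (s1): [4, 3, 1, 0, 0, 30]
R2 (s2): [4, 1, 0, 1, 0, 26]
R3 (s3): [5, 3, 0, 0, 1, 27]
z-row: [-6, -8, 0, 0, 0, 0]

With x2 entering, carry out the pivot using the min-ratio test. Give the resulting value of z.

72

Ratio test on column x2 — row 1: 30/3 = 10; row 2: 26/1 = 26; row 3: 27/3 = 9. Minimum is 9 at row 3 (s3 leaves); pivot element 3.
Pivot on row 3; the z-row RHS becomes 0 − (-8)·9 = 72.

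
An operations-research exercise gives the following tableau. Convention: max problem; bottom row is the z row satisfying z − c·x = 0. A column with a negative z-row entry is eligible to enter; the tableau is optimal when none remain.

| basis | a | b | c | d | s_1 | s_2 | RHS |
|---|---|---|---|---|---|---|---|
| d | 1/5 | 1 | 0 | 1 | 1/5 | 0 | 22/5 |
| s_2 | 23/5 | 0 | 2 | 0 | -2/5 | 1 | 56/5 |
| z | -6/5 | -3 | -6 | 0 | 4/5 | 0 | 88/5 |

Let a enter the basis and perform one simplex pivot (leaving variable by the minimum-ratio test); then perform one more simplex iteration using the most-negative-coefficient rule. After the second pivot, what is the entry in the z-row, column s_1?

Ratio test on column a — row 1: (22/5)/(1/5) = 22; row 2: (56/5)/(23/5) = 56/23. Minimum is 56/23 at row 2 (s_2 leaves); pivot element 23/5.
Divide row 2 by 23/5; eliminate column a from the other rows.
Second iteration: most negative z-row entry is -126/23 in column c, so c enters.
Ratio test on column c — row 1: entry -2/23 ≤ 0; row 2: (56/23)/(10/23) = 28/5. Minimum is 28/5 at row 2 (a leaves); pivot element 10/23.
Divide row 2 by 10/23; eliminate column c from the other rows.
After both pivots, the entry at the z-row, column s_1 is -2/5.

-2/5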